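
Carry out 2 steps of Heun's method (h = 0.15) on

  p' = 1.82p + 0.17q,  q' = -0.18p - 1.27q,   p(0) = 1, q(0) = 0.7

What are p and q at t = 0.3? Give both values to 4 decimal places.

1.7549, 0.4185

Heun on (p,q): k1 = f(t_n, state_n); k2 = f(t_n + h, state_n + h·k1); state_{n+1} = state_n + (h/2)·(k1 + k2).
0.000000: (1.000000, 0.700000)
  k1 = (1.939000, -1.069000)
  predictor → (1.290850, 0.539650)
  k2 = (2.441088, -0.917709)
  → (1.328507, 0.550997)
0.150000: (1.328507, 0.550997)
  k1 = (2.511551, -0.938897)
  predictor → (1.705239, 0.410162)
  k2 = (3.173263, -0.827849)
  → (1.754868, 0.418491)
(p(0.3), q(0.3)) ≈ (1.7549, 0.4185)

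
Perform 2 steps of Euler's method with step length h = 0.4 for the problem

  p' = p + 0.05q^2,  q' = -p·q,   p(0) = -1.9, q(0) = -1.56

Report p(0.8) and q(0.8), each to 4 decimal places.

-3.5051, -5.6135

Euler on (p,q): p_{n+1} = p_n + h·p', q_{n+1} = q_n + h·q'.
0.000000: (-1.900000, -1.560000); f=(-1.778320, -2.964000) → (-2.611328, -2.745600)
0.400000: (-2.611328, -2.745600); f=(-2.234412, -7.169662) → (-3.505093, -5.613465)
(p(0.8), q(0.8)) ≈ (-3.5051, -5.6135)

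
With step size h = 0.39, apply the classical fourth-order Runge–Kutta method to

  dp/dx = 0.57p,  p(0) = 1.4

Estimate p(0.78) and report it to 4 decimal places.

2.1838

RK4: k1 = f(x_n, p_n); k2 = f(x_n + h/2, p_n + (h/2)·k1); k3 = f(x_n + h/2, p_n + (h/2)·k2); k4 = f(x_n + h, p_n + h·k3); p_{n+1} = p_n + (h/6)·(k1 + 2k2 + 2k3 + k4).
x=0.000000, p=1.400000:
  k1 = f(0.000000, 1.400000) = 0.798000
  k2 = f(0.195000, 1.555610) = 0.886698
  k3 = f(0.195000, 1.572906) = 0.896556
  k4 = f(0.390000, 1.749657) = 0.997304
  p ← 1.400000 + (0.39/6)·(k1 + 2k2 + 2k3 + k4) = 1.748518
x=0.390000, p=1.748518:
  k1 = f(0.390000, 1.748518) = 0.996655
  k2 = f(0.585000, 1.942866) = 1.107433
  k3 = f(0.585000, 1.964467) = 1.119746
  k4 = f(0.780000, 2.185219) = 1.245575
  p ← 1.748518 + (0.39/6)·(k1 + 2k2 + 2k3 + k4) = 2.183796
p(0.78) ≈ 2.1838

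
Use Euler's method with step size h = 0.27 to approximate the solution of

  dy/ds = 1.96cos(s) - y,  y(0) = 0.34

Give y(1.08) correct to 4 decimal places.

Euler: y_{n+1} = y_n + h·f(s_n, y_n).
s=0.000000, y=0.340000: f=1.620000 → y ← 0.340000 + 0.27·1.620000 = 0.777400
s=0.270000, y=0.777400: f=1.111591 → y ← 0.777400 + 0.27·1.111591 = 1.077530
s=0.540000, y=1.077530: f=0.603579 → y ← 1.077530 + 0.27·0.603579 = 1.240496
s=0.810000, y=1.240496: f=0.110921 → y ← 1.240496 + 0.27·0.110921 = 1.270445
y(1.08) ≈ 1.2704

1.2704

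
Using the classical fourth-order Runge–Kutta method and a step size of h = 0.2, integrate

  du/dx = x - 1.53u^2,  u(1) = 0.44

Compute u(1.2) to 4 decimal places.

RK4: k1 = f(x_n, u_n); k2 = f(x_n + h/2, u_n + (h/2)·k1); k3 = f(x_n + h/2, u_n + (h/2)·k2); k4 = f(x_n + h, u_n + h·k3); u_{n+1} = u_n + (h/6)·(k1 + 2k2 + 2k3 + k4).
x=1.000000, u=0.440000:
  k1 = f(1.000000, 0.440000) = 0.703792
  k2 = f(1.100000, 0.510379) = 0.701455
  k3 = f(1.100000, 0.510146) = 0.701820
  k4 = f(1.200000, 0.580364) = 0.684662
  u ← 0.440000 + (0.2/6)·(k1 + 2k2 + 2k3 + k4) = 0.579833
u(1.2) ≈ 0.5798

0.5798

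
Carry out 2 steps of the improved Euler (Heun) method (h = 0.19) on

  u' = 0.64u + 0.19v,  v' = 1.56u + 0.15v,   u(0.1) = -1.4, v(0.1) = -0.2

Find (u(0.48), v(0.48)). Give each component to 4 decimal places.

Heun on (u,v): k1 = f(s_n, state_n); k2 = f(s_n + h, state_n + h·k1); state_{n+1} = state_n + (h/2)·(k1 + k2).
0.100000: (-1.400000, -0.200000)
  k1 = (-0.934000, -2.214000)
  predictor → (-1.577460, -0.620660)
  k2 = (-1.127500, -2.553937)
  → (-1.595842, -0.652954)
0.290000: (-1.595842, -0.652954)
  k1 = (-1.145400, -2.587457)
  predictor → (-1.813469, -1.144571)
  k2 = (-1.378088, -3.000697)
  → (-1.835574, -1.183829)
(u(0.48), v(0.48)) ≈ (-1.8356, -1.1838)

-1.8356, -1.1838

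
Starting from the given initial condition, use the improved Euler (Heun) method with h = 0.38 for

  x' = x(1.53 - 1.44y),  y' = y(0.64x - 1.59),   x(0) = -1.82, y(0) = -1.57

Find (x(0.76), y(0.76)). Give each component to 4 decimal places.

-7.8235, -0.8682

Heun on (x,y): k1 = f(t_n, state_n); k2 = f(t_n + h, state_n + h·k1); state_{n+1} = state_n + (h/2)·(k1 + k2).
0.000000: (-1.820000, -1.570000)
  k1 = (-6.899256, 4.325036)
  predictor → (-4.441717, 0.073514)
  k2 = (-6.325629, -0.325864)
  → (-4.332728, -0.810157)
0.380000: (-4.332728, -0.810157)
  k1 = (-11.683750, 3.534673)
  predictor → (-8.772553, 0.533018)
  k2 = (-6.688665, -3.840095)
  → (-7.823487, -0.868188)
(x(0.76), y(0.76)) ≈ (-7.8235, -0.8682)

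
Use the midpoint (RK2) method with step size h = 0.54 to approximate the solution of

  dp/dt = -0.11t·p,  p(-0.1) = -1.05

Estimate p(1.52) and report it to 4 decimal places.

Midpoint: k1 = f(t_n, p_n); k2 = f(t_n + h/2, p_n + (h/2)·k1); p_{n+1} = p_n + h·k2.
t=-0.100000, p=-1.050000:
  k1 = f(-0.100000, -1.050000) = -0.011550
  k2 = f(0.170000, -1.053119) = 0.019693
  p ← -1.050000 + 0.54·0.019693 = -1.039366
t=0.440000, p=-1.039366:
  k1 = f(0.440000, -1.039366) = 0.050305
  k2 = f(0.710000, -1.025783) = 0.080114
  p ← -1.039366 + 0.54·0.080114 = -0.996104
t=0.980000, p=-0.996104:
  k1 = f(0.980000, -0.996104) = 0.107380
  k2 = f(1.250000, -0.967112) = 0.132978
  p ← -0.996104 + 0.54·0.132978 = -0.924296
p(1.52) ≈ -0.9243

-0.9243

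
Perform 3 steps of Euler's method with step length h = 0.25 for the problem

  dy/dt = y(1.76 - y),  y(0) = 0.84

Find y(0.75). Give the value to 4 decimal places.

1.3855

Euler: y_{n+1} = y_n + h·f(t_n, y_n).
t=0.000000, y=0.840000: f=0.772800 → y ← 0.840000 + 0.25·0.772800 = 1.033200
t=0.250000, y=1.033200: f=0.750930 → y ← 1.033200 + 0.25·0.750930 = 1.220932
t=0.500000, y=1.220932: f=0.658165 → y ← 1.220932 + 0.25·0.658165 = 1.385474
y(0.75) ≈ 1.3855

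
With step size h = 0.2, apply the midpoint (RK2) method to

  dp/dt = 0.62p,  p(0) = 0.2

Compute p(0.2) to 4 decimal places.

Midpoint: k1 = f(t_n, p_n); k2 = f(t_n + h/2, p_n + (h/2)·k1); p_{n+1} = p_n + h·k2.
t=0.000000, p=0.200000:
  k1 = f(0.000000, 0.200000) = 0.124000
  k2 = f(0.100000, 0.212400) = 0.131688
  p ← 0.200000 + 0.2·0.131688 = 0.226338
p(0.2) ≈ 0.2263

0.2263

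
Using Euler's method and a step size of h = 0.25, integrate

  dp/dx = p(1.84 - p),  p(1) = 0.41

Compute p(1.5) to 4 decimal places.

0.7352

Euler: p_{n+1} = p_n + h·f(x_n, p_n).
x=1.000000, p=0.410000: f=0.586300 → p ← 0.410000 + 0.25·0.586300 = 0.556575
x=1.250000, p=0.556575: f=0.714322 → p ← 0.556575 + 0.25·0.714322 = 0.735156
p(1.5) ≈ 0.7352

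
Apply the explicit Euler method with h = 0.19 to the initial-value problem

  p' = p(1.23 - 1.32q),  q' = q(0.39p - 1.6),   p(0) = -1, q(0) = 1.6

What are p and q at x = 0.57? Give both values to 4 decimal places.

Euler on (p,q): p_{n+1} = p_n + h·p', q_{n+1} = q_n + h·q'.
0.000000: (-1.000000, 1.600000); f=(0.882000, -3.184000) → (-0.832420, 0.995040)
0.190000: (-0.832420, 0.995040); f=(0.069468, -1.915098) → (-0.819221, 0.631171)
0.380000: (-0.819221, 0.631171); f=(-0.325111, -1.211531) → (-0.880992, 0.400981)
(p(0.57), q(0.57)) ≈ (-0.8810, 0.4010)

-0.8810, 0.4010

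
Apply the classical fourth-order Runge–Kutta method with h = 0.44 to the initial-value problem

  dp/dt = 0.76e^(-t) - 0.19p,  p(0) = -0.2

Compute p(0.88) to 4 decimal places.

RK4: k1 = f(t_n, p_n); k2 = f(t_n + h/2, p_n + (h/2)·k1); k3 = f(t_n + h/2, p_n + (h/2)·k2); k4 = f(t_n + h, p_n + h·k3); p_{n+1} = p_n + (h/6)·(k1 + 2k2 + 2k3 + k4).
t=0.000000, p=-0.200000:
  k1 = f(0.000000, -0.200000) = 0.798000
  k2 = f(0.220000, -0.024440) = 0.614558
  k3 = f(0.220000, -0.064797) = 0.622226
  k4 = f(0.440000, 0.073779) = 0.475450
  p ← -0.200000 + (0.44/6)·(k1 + 2k2 + 2k3 + k4) = 0.074781
t=0.440000, p=0.074781:
  k1 = f(0.440000, 0.074781) = 0.475259
  k2 = f(0.660000, 0.179338) = 0.358733
  k3 = f(0.660000, 0.153702) = 0.363604
  k4 = f(0.880000, 0.234767) = 0.270629
  p ← 0.074781 + (0.44/6)·(k1 + 2k2 + 2k3 + k4) = 0.235422
p(0.88) ≈ 0.2354

0.2354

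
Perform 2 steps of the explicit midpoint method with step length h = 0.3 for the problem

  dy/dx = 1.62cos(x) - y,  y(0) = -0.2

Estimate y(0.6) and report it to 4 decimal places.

Midpoint: k1 = f(x_n, y_n); k2 = f(x_n + h/2, y_n + (h/2)·k1); y_{n+1} = y_n + h·k2.
x=0.000000, y=-0.200000:
  k1 = f(0.000000, -0.200000) = 1.820000
  k2 = f(0.150000, 0.073000) = 1.528809
  y ← -0.200000 + 0.3·1.528809 = 0.258643
x=0.300000, y=0.258643:
  k1 = f(0.300000, 0.258643) = 1.289002
  k2 = f(0.450000, 0.451993) = 1.006731
  y ← 0.258643 + 0.3·1.006731 = 0.560662
y(0.6) ≈ 0.5607

0.5607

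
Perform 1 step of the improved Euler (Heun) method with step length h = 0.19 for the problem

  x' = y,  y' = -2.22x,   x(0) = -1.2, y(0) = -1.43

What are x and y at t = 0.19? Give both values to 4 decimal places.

-1.4236, -0.8665

Heun on (x,y): k1 = f(t_n, state_n); k2 = f(t_n + h, state_n + h·k1); state_{n+1} = state_n + (h/2)·(k1 + k2).
0.000000: (-1.200000, -1.430000)
  k1 = (-1.430000, 2.664000)
  predictor → (-1.471700, -0.923840)
  k2 = (-0.923840, 3.267174)
  → (-1.423615, -0.866538)
(x(0.19), y(0.19)) ≈ (-1.4236, -0.8665)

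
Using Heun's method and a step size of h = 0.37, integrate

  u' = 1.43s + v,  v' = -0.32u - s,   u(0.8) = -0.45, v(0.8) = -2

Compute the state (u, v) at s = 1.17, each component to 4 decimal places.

Heun on (u,v): k1 = f(s_n, state_n); k2 = f(s_n + h, state_n + h·k1); state_{n+1} = state_n + (h/2)·(k1 + k2).
0.800000: (-0.450000, -2.000000)
  k1 = (-0.856000, -0.656000)
  predictor → (-0.766720, -2.242720)
  k2 = (-0.569620, -0.924650)
  → (-0.713740, -2.292420)
(u(1.17), v(1.17)) ≈ (-0.7137, -2.2924)

-0.7137, -2.2924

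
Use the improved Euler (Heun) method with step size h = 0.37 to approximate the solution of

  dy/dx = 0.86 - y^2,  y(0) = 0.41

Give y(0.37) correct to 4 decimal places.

0.6150

Heun: k1 = f(x_n, y_n); k2 = f(x_n + h, y_n + h·k1); y_{n+1} = y_n + (h/2)·(k1 + k2).
x=0.000000, y=0.410000:
  k1 = f(0.000000, 0.410000) = 0.691900
  k2 = f(0.370000, 0.666003) = 0.416440
  y ← 0.410000 + (0.37/2)·(0.691900 + 0.416440) = 0.615043
y(0.37) ≈ 0.6150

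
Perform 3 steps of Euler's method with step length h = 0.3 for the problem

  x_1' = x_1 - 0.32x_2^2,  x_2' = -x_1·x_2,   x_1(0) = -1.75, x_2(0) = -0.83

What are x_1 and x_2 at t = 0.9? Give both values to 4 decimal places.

Euler on (x_1,x_2): x_1_{n+1} = x_1_n + h·x_1', x_2_{n+1} = x_2_n + h·x_2'.
0.000000: (-1.750000, -0.830000); f=(-1.970448, -1.452500) → (-2.341134, -1.265750)
0.300000: (-2.341134, -1.265750); f=(-2.853814, -2.963291) → (-3.197279, -2.154737)
0.600000: (-3.197279, -2.154737); f=(-4.683004, -6.889295) → (-4.602180, -4.221526)
(x_1(0.9), x_2(0.9)) ≈ (-4.6022, -4.2215)

-4.6022, -4.2215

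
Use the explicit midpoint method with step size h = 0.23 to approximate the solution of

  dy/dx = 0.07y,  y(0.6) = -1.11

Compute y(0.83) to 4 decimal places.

Midpoint: k1 = f(x_n, y_n); k2 = f(x_n + h/2, y_n + (h/2)·k1); y_{n+1} = y_n + h·k2.
x=0.600000, y=-1.110000:
  k1 = f(0.600000, -1.110000) = -0.077700
  k2 = f(0.715000, -1.118936) = -0.078325
  y ← -1.110000 + 0.23·(-0.078325) = -1.128015
y(0.83) ≈ -1.1280

-1.1280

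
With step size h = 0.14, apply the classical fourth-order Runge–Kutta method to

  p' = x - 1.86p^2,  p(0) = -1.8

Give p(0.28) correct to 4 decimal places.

RK4: k1 = f(x_n, p_n); k2 = f(x_n + h/2, p_n + (h/2)·k1); k3 = f(x_n + h/2, p_n + (h/2)·k2); k4 = f(x_n + h, p_n + h·k3); p_{n+1} = p_n + (h/6)·(k1 + 2k2 + 2k3 + k4).
x=0.000000, p=-1.800000:
  k1 = f(0.000000, -1.800000) = -6.026400
  k2 = f(0.070000, -2.221848) = -9.112092
  k3 = f(0.070000, -2.437846) = -10.984157
  k4 = f(0.140000, -3.337782) = -20.581867
  p ← -1.800000 + (0.14/6)·(k1 + 2k2 + 2k3 + k4) = -3.358685
x=0.140000, p=-3.358685:
  k1 = f(0.140000, -3.358685) = -20.842217
  k2 = f(0.210000, -4.817640) = -42.959953
  k3 = f(0.210000, -6.365881) = -75.165465
  k4 = f(0.280000, -13.881850) = -358.152694
  p ← -3.358685 + (0.14/6)·(k1 + 2k2 + 2k3 + k4) = -17.714419
p(0.28) ≈ -17.7144

-17.7144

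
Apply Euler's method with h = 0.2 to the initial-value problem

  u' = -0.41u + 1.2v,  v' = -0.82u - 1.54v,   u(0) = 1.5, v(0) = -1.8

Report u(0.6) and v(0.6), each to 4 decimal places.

0.1828, -0.9051

Euler on (u,v): u_{n+1} = u_n + h·u', v_{n+1} = v_n + h·v'.
0.000000: (1.500000, -1.800000); f=(-2.775000, 1.542000) → (0.945000, -1.491600)
0.200000: (0.945000, -1.491600); f=(-2.177370, 1.522164) → (0.509526, -1.187167)
0.400000: (0.509526, -1.187167); f=(-1.633506, 1.410426) → (0.182825, -0.905082)
(u(0.6), v(0.6)) ≈ (0.1828, -0.9051)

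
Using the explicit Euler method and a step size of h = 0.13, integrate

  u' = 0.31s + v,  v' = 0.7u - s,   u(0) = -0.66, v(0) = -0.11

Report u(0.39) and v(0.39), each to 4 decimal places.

Euler on (u,v): u_{n+1} = u_n + h·u', v_{n+1} = v_n + h·v'.
0.000000: (-0.660000, -0.110000); f=(-0.110000, -0.462000) → (-0.674300, -0.170060)
0.130000: (-0.674300, -0.170060); f=(-0.129760, -0.602010) → (-0.691169, -0.248321)
0.260000: (-0.691169, -0.248321); f=(-0.167721, -0.743818) → (-0.712973, -0.345018)
(u(0.39), v(0.39)) ≈ (-0.7130, -0.3450)

-0.7130, -0.3450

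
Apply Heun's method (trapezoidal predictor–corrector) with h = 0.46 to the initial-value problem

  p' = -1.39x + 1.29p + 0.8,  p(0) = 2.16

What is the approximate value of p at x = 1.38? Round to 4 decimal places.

Heun: k1 = f(x_n, p_n); k2 = f(x_n + h, p_n + h·k1); p_{n+1} = p_n + (h/2)·(k1 + k2).
x=0.000000, p=2.160000:
  k1 = f(0.000000, 2.160000) = 3.586400
  k2 = f(0.460000, 3.809744) = 5.075170
  p ← 2.160000 + (0.46/2)·(3.586400 + 5.075170) = 4.152161
x=0.460000, p=4.152161:
  k1 = f(0.460000, 4.152161) = 5.516888
  k2 = f(0.920000, 6.689929) = 8.151209
  p ← 4.152161 + (0.46/2)·(5.516888 + 8.151209) = 7.295823
x=0.920000, p=7.295823:
  k1 = f(0.920000, 7.295823) = 8.932812
  k2 = f(1.380000, 11.404917) = 13.594143
  p ← 7.295823 + (0.46/2)·(8.932812 + 13.594143) = 12.477023
p(1.38) ≈ 12.4770

12.4770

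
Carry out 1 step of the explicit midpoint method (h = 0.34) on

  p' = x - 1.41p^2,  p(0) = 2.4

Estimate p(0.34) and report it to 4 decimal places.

1.9597

Midpoint: k1 = f(x_n, p_n); k2 = f(x_n + h/2, p_n + (h/2)·k1); p_{n+1} = p_n + h·k2.
x=0.000000, p=2.400000:
  k1 = f(0.000000, 2.400000) = -8.121600
  k2 = f(0.170000, 1.019328) = -1.295032
  p ← 2.400000 + 0.34·(-1.295032) = 1.959689
p(0.34) ≈ 1.9597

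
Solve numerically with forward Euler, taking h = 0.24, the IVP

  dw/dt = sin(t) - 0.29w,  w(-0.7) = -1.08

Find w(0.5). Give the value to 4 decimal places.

-0.9338

Euler: w_{n+1} = w_n + h·f(t_n, w_n).
t=-0.700000, w=-1.080000: f=-0.331018 → w ← -1.080000 + 0.24·(-0.331018) = -1.159444
t=-0.460000, w=-1.159444: f=-0.107709 → w ← -1.159444 + 0.24·(-0.107709) = -1.185294
t=-0.220000, w=-1.185294: f=0.125506 → w ← -1.185294 + 0.24·0.125506 = -1.155173
t=0.020000, w=-1.155173: f=0.354999 → w ← -1.155173 + 0.24·0.354999 = -1.069973
t=0.260000, w=-1.069973: f=0.567373 → w ← -1.069973 + 0.24·0.567373 = -0.933804
w(0.5) ≈ -0.9338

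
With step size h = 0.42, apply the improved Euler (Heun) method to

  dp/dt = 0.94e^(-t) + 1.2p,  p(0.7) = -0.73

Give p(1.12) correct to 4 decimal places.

Heun: k1 = f(t_n, p_n); k2 = f(t_n + h, p_n + h·k1); p_{n+1} = p_n + (h/2)·(k1 + k2).
t=0.700000, p=-0.730000:
  k1 = f(0.700000, -0.730000) = -0.409210
  k2 = f(1.120000, -0.901868) = -0.775539
  p ← -0.730000 + (0.42/2)·(-0.409210 + (-0.775539)) = -0.978797
p(1.12) ≈ -0.9788

-0.9788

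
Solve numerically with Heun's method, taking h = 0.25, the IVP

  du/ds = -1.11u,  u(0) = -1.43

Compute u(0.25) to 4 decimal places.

-1.0882

Heun: k1 = f(s_n, u_n); k2 = f(s_n + h, u_n + h·k1); u_{n+1} = u_n + (h/2)·(k1 + k2).
s=0.000000, u=-1.430000:
  k1 = f(0.000000, -1.430000) = 1.587300
  k2 = f(0.250000, -1.033175) = 1.146824
  u ← -1.430000 + (0.25/2)·(1.587300 + 1.146824) = -1.088234
u(0.25) ≈ -1.0882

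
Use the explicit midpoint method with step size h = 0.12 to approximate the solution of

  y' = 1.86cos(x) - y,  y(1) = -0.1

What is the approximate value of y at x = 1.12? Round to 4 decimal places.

0.0132

Midpoint: k1 = f(x_n, y_n); k2 = f(x_n + h/2, y_n + (h/2)·k1); y_{n+1} = y_n + h·k2.
x=1.000000, y=-0.100000:
  k1 = f(1.000000, -0.100000) = 1.104962
  k2 = f(1.060000, -0.033702) = 0.943004
  y ← -0.100000 + 0.12·0.943004 = 0.013161
y(1.12) ≈ 0.0132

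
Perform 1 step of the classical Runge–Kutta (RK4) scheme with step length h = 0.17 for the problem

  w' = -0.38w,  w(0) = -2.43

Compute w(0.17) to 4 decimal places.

RK4: k1 = f(x_n, w_n); k2 = f(x_n + h/2, w_n + (h/2)·k1); k3 = f(x_n + h/2, w_n + (h/2)·k2); k4 = f(x_n + h, w_n + h·k3); w_{n+1} = w_n + (h/6)·(k1 + 2k2 + 2k3 + k4).
x=0.000000, w=-2.430000:
  k1 = f(0.000000, -2.430000) = 0.923400
  k2 = f(0.085000, -2.351511) = 0.893574
  k3 = f(0.085000, -2.354046) = 0.894538
  k4 = f(0.170000, -2.277929) = 0.865613
  w ← -2.430000 + (0.17/6)·(k1 + 2k2 + 2k3 + k4) = -2.277985
w(0.17) ≈ -2.2780

-2.2780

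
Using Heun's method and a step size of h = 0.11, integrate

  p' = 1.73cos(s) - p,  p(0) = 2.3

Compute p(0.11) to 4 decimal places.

2.2402

Heun: k1 = f(s_n, p_n); k2 = f(s_n + h, p_n + h·k1); p_{n+1} = p_n + (h/2)·(k1 + k2).
s=0.000000, p=2.300000:
  k1 = f(0.000000, 2.300000) = -0.570000
  k2 = f(0.110000, 2.237300) = -0.517756
  p ← 2.300000 + (0.11/2)·(-0.570000 + (-0.517756)) = 2.240173
p(0.11) ≈ 2.2402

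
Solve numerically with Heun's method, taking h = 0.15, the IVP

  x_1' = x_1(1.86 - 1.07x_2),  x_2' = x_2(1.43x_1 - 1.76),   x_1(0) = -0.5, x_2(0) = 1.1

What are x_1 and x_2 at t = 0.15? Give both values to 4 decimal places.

Heun on (x_1,x_2): k1 = f(t_n, state_n); k2 = f(t_n + h, state_n + h·k1); state_{n+1} = state_n + (h/2)·(k1 + k2).
0.000000: (-0.500000, 1.100000)
  k1 = (-0.341500, -2.722500)
  predictor → (-0.551225, 0.691625)
  k2 = (-0.617351, -1.762435)
  → (-0.571914, 0.763630)
(x_1(0.15), x_2(0.15)) ≈ (-0.5719, 0.7636)

-0.5719, 0.7636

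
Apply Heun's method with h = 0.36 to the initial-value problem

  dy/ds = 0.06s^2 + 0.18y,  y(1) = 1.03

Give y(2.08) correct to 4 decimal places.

Heun: k1 = f(s_n, y_n); k2 = f(s_n + h, y_n + h·k1); y_{n+1} = y_n + (h/2)·(k1 + k2).
s=1.000000, y=1.030000:
  k1 = f(1.000000, 1.030000) = 0.245400
  k2 = f(1.360000, 1.118344) = 0.312278
  y ← 1.030000 + (0.36/2)·(0.245400 + 0.312278) = 1.130382
s=1.360000, y=1.130382:
  k1 = f(1.360000, 1.130382) = 0.314445
  k2 = f(1.720000, 1.243582) = 0.401349
  y ← 1.130382 + (0.36/2)·(0.314445 + 0.401349) = 1.259225
s=1.720000, y=1.259225:
  k1 = f(1.720000, 1.259225) = 0.404164
  k2 = f(2.080000, 1.404724) = 0.512434
  y ← 1.259225 + (0.36/2)·(0.404164 + 0.512434) = 1.424213
y(2.08) ≈ 1.4242

1.4242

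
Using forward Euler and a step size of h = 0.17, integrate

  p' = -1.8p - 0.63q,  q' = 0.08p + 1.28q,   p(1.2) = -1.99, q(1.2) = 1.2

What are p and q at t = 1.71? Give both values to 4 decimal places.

Euler on (p,q): p_{n+1} = p_n + h·p', q_{n+1} = q_n + h·q'.
1.200000: (-1.990000, 1.200000); f=(2.826000, 1.376800) → (-1.509580, 1.434056)
1.370000: (-1.509580, 1.434056); f=(1.813789, 1.714825) → (-1.201236, 1.725576)
1.540000: (-1.201236, 1.725576); f=(1.075112, 2.112639) → (-1.018467, 2.084725)
(p(1.71), q(1.71)) ≈ (-1.0185, 2.0847)

-1.0185, 2.0847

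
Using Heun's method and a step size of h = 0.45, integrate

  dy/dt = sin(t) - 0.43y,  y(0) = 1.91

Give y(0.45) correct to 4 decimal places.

1.6740

Heun: k1 = f(t_n, y_n); k2 = f(t_n + h, y_n + h·k1); y_{n+1} = y_n + (h/2)·(k1 + k2).
t=0.000000, y=1.910000:
  k1 = f(0.000000, 1.910000) = -0.821300
  k2 = f(0.450000, 1.540415) = -0.227413
  y ← 1.910000 + (0.45/2)·(-0.821300 + (-0.227413)) = 1.674040
y(0.45) ≈ 1.6740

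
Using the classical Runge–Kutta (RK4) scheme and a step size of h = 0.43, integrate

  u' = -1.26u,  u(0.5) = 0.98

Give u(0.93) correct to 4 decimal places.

0.5704

RK4: k1 = f(x_n, u_n); k2 = f(x_n + h/2, u_n + (h/2)·k1); k3 = f(x_n + h/2, u_n + (h/2)·k2); k4 = f(x_n + h, u_n + h·k3); u_{n+1} = u_n + (h/6)·(k1 + 2k2 + 2k3 + k4).
x=0.500000, u=0.980000:
  k1 = f(0.500000, 0.980000) = -1.234800
  k2 = f(0.715000, 0.714518) = -0.900293
  k3 = f(0.715000, 0.786437) = -0.990911
  k4 = f(0.930000, 0.553908) = -0.697925
  u ← 0.980000 + (0.43/6)·(k1 + 2k2 + 2k3 + k4) = 0.570416
u(0.93) ≈ 0.5704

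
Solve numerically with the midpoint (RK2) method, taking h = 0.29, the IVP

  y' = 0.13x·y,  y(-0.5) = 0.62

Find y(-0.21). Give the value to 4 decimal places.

Midpoint: k1 = f(x_n, y_n); k2 = f(x_n + h/2, y_n + (h/2)·k1); y_{n+1} = y_n + h·k2.
x=-0.500000, y=0.620000:
  k1 = f(-0.500000, 0.620000) = -0.040300
  k2 = f(-0.355000, 0.614156) = -0.028343
  y ← 0.620000 + 0.29·(-0.028343) = 0.611780
y(-0.21) ≈ 0.6118

0.6118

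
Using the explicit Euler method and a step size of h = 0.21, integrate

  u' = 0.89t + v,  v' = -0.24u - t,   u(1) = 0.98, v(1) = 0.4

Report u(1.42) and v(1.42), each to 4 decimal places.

1.5066, -0.1765

Euler on (u,v): u_{n+1} = u_n + h·u', v_{n+1} = v_n + h·v'.
1.000000: (0.980000, 0.400000); f=(1.290000, -1.235200) → (1.250900, 0.140608)
1.210000: (1.250900, 0.140608); f=(1.217508, -1.510216) → (1.506577, -0.176537)
(u(1.42), v(1.42)) ≈ (1.5066, -0.1765)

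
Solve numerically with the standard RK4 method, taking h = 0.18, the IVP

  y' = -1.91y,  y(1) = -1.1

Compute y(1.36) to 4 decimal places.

RK4: k1 = f(x_n, y_n); k2 = f(x_n + h/2, y_n + (h/2)·k1); k3 = f(x_n + h/2, y_n + (h/2)·k2); k4 = f(x_n + h, y_n + h·k3); y_{n+1} = y_n + (h/6)·(k1 + 2k2 + 2k3 + k4).
x=1.000000, y=-1.100000:
  k1 = f(1.000000, -1.100000) = 2.101000
  k2 = f(1.090000, -0.910910) = 1.739838
  k3 = f(1.090000, -0.943415) = 1.801922
  k4 = f(1.180000, -0.775654) = 1.481499
  y ← -1.100000 + (0.18/6)·(k1 + 2k2 + 2k3 + k4) = -0.780019
x=1.180000, y=-0.780019:
  k1 = f(1.180000, -0.780019) = 1.489837
  k2 = f(1.270000, -0.645934) = 1.233734
  k3 = f(1.270000, -0.668983) = 1.277758
  k4 = f(1.360000, -0.550023) = 1.050544
  y ← -0.780019 + (0.18/6)·(k1 + 2k2 + 2k3 + k4) = -0.553118
y(1.36) ≈ -0.5531

-0.5531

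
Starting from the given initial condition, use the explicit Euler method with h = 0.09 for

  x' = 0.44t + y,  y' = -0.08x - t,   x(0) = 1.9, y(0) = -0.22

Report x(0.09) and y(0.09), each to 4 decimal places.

1.8802, -0.2337

Euler on (x,y): x_{n+1} = x_n + h·x', y_{n+1} = y_n + h·y'.
0.000000: (1.900000, -0.220000); f=(-0.220000, -0.152000) → (1.880200, -0.233680)
(x(0.09), y(0.09)) ≈ (1.8802, -0.2337)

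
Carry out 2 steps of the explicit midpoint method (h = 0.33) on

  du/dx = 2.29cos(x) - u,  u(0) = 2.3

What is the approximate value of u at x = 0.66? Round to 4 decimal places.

Midpoint: k1 = f(x_n, u_n); k2 = f(x_n + h/2, u_n + (h/2)·k1); u_{n+1} = u_n + h·k2.
x=0.000000, u=2.300000:
  k1 = f(0.000000, 2.300000) = -0.010000
  k2 = f(0.165000, 2.298350) = -0.039452
  u ← 2.300000 + 0.33·(-0.039452) = 2.286981
x=0.330000, u=2.286981:
  k1 = f(0.330000, 2.286981) = -0.120544
  k2 = f(0.495000, 2.267091) = -0.251963
  u ← 2.286981 + 0.33·(-0.251963) = 2.203833
u(0.66) ≈ 2.2038

2.2038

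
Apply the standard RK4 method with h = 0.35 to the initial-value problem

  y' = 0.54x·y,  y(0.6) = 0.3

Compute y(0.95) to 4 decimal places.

0.3473

RK4: k1 = f(x_n, y_n); k2 = f(x_n + h/2, y_n + (h/2)·k1); k3 = f(x_n + h/2, y_n + (h/2)·k2); k4 = f(x_n + h, y_n + h·k3); y_{n+1} = y_n + (h/6)·(k1 + 2k2 + 2k3 + k4).
x=0.600000, y=0.300000:
  k1 = f(0.600000, 0.300000) = 0.097200
  k2 = f(0.775000, 0.317010) = 0.132669
  k3 = f(0.775000, 0.323217) = 0.135266
  k4 = f(0.950000, 0.347343) = 0.178187
  y ← 0.300000 + (0.35/6)·(k1 + 2k2 + 2k3 + k4) = 0.347323
y(0.95) ≈ 0.3473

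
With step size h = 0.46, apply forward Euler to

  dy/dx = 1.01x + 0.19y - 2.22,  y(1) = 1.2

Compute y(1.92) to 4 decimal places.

Euler: y_{n+1} = y_n + h·f(x_n, y_n).
x=1.000000, y=1.200000: f=-0.982000 → y ← 1.200000 + 0.46·(-0.982000) = 0.748280
x=1.460000, y=0.748280: f=-0.603227 → y ← 0.748280 + 0.46·(-0.603227) = 0.470796
y(1.92) ≈ 0.4708

0.4708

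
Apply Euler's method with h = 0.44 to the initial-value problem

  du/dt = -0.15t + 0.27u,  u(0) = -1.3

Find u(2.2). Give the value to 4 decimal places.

Euler: u_{n+1} = u_n + h·f(t_n, u_n).
t=0.000000, u=-1.300000: f=-0.351000 → u ← -1.300000 + 0.44·(-0.351000) = -1.454440
t=0.440000, u=-1.454440: f=-0.458699 → u ← -1.454440 + 0.44·(-0.458699) = -1.656267
t=0.880000, u=-1.656267: f=-0.579192 → u ← -1.656267 + 0.44·(-0.579192) = -1.911112
t=1.320000, u=-1.911112: f=-0.714000 → u ← -1.911112 + 0.44·(-0.714000) = -2.225272
t=1.760000, u=-2.225272: f=-0.864823 → u ← -2.225272 + 0.44·(-0.864823) = -2.605794
u(2.2) ≈ -2.6058

-2.6058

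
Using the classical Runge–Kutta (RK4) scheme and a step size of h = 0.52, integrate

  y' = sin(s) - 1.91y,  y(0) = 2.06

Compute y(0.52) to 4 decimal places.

0.8761

RK4: k1 = f(s_n, y_n); k2 = f(s_n + h/2, y_n + (h/2)·k1); k3 = f(s_n + h/2, y_n + (h/2)·k2); k4 = f(s_n + h, y_n + h·k3); y_{n+1} = y_n + (h/6)·(k1 + 2k2 + 2k3 + k4).
s=0.000000, y=2.060000:
  k1 = f(0.000000, 2.060000) = -3.934600
  k2 = f(0.260000, 1.037004) = -1.723597
  k3 = f(0.260000, 1.611865) = -2.821581
  k4 = f(0.520000, 0.592778) = -0.635325
  y ← 2.060000 + (0.52/6)·(k1 + 2k2 + 2k3 + k4) = 0.876109
y(0.52) ≈ 0.8761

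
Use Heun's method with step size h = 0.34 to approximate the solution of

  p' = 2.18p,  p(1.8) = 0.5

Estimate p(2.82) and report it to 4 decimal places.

Heun: k1 = f(t_n, p_n); k2 = f(t_n + h, p_n + h·k1); p_{n+1} = p_n + (h/2)·(k1 + k2).
t=1.800000, p=0.500000:
  k1 = f(1.800000, 0.500000) = 1.090000
  k2 = f(2.140000, 0.870600) = 1.897908
  p ← 0.500000 + (0.34/2)·(1.090000 + 1.897908) = 1.007944
t=2.140000, p=1.007944:
  k1 = f(2.140000, 1.007944) = 2.197319
  k2 = f(2.480000, 1.755033) = 3.825971
  p ← 1.007944 + (0.34/2)·(2.197319 + 3.825971) = 2.031904
t=2.480000, p=2.031904:
  k1 = f(2.480000, 2.031904) = 4.429550
  k2 = f(2.820000, 3.537951) = 7.712732
  p ← 2.031904 + (0.34/2)·(4.429550 + 7.712732) = 4.096092
p(2.82) ≈ 4.0961

4.0961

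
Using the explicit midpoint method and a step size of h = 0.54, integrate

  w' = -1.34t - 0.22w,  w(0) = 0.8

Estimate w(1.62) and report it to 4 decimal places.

-1.0239

Midpoint: k1 = f(t_n, w_n); k2 = f(t_n + h/2, w_n + (h/2)·k1); w_{n+1} = w_n + h·k2.
t=0.000000, w=0.800000:
  k1 = f(0.000000, 0.800000) = -0.176000
  k2 = f(0.270000, 0.752480) = -0.527346
  w ← 0.800000 + 0.54·(-0.527346) = 0.515233
t=0.540000, w=0.515233:
  k1 = f(0.540000, 0.515233) = -0.836951
  k2 = f(0.810000, 0.289257) = -1.149036
  w ← 0.515233 + 0.54·(-1.149036) = -0.105246
t=1.080000, w=-0.105246:
  k1 = f(1.080000, -0.105246) = -1.424046
  k2 = f(1.350000, -0.489739) = -1.701257
  w ← -0.105246 + 0.54·(-1.701257) = -1.023925
w(1.62) ≈ -1.0239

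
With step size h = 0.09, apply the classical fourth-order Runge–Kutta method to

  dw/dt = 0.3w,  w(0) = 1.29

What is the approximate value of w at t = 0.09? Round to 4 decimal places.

1.3253

RK4: k1 = f(t_n, w_n); k2 = f(t_n + h/2, w_n + (h/2)·k1); k3 = f(t_n + h/2, w_n + (h/2)·k2); k4 = f(t_n + h, w_n + h·k3); w_{n+1} = w_n + (h/6)·(k1 + 2k2 + 2k3 + k4).
t=0.000000, w=1.290000:
  k1 = f(0.000000, 1.290000) = 0.387000
  k2 = f(0.045000, 1.307415) = 0.392224
  k3 = f(0.045000, 1.307650) = 0.392295
  k4 = f(0.090000, 1.325307) = 0.397592
  w ← 1.290000 + (0.09/6)·(k1 + 2k2 + 2k3 + k4) = 1.325304
w(0.09) ≈ 1.3253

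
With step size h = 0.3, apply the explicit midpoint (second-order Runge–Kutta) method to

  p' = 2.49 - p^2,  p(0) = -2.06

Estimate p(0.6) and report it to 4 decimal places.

-6.6269

Midpoint: k1 = f(s_n, p_n); k2 = f(s_n + h/2, p_n + (h/2)·k1); p_{n+1} = p_n + h·k2.
s=0.000000, p=-2.060000:
  k1 = f(0.000000, -2.060000) = -1.753600
  k2 = f(0.150000, -2.323040) = -2.906515
  p ← -2.060000 + 0.3·(-2.906515) = -2.931954
s=0.300000, p=-2.931954:
  k1 = f(0.300000, -2.931954) = -6.106357
  k2 = f(0.450000, -3.847908) = -12.316396
  p ← -2.931954 + 0.3·(-12.316396) = -6.626873
p(0.6) ≈ -6.6269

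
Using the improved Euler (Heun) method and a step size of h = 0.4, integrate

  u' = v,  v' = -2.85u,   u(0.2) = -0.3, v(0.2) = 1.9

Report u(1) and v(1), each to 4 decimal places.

1.1314, 0.7940

Heun on (u,v): k1 = f(t_n, state_n); k2 = f(t_n + h, state_n + h·k1); state_{n+1} = state_n + (h/2)·(k1 + k2).
0.200000: (-0.300000, 1.900000)
  k1 = (1.900000, 0.855000)
  predictor → (0.460000, 2.242000)
  k2 = (2.242000, -1.311000)
  → (0.528400, 1.808800)
0.600000: (0.528400, 1.808800)
  k1 = (1.808800, -1.505940)
  predictor → (1.251920, 1.206424)
  k2 = (1.206424, -3.567972)
  → (1.131445, 0.794018)
(u(1), v(1)) ≈ (1.1314, 0.7940)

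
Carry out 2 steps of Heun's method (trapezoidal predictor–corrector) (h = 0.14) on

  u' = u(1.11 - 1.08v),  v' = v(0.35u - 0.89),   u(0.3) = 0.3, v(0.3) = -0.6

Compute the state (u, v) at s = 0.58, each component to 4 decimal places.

Heun on (u,v): k1 = f(s_n, state_n); k2 = f(s_n + h, state_n + h·k1); state_{n+1} = state_n + (h/2)·(k1 + k2).
0.300000: (0.300000, -0.600000)
  k1 = (0.527400, 0.471000)
  predictor → (0.373836, -0.534060)
  k2 = (0.630581, 0.405436)
  → (0.381059, -0.538650)
0.440000: (0.381059, -0.538650)
  k1 = (0.644653, 0.407558)
  predictor → (0.471310, -0.481591)
  k2 = (0.768291, 0.349174)
  → (0.479965, -0.485678)
(u(0.58), v(0.58)) ≈ (0.4800, -0.4857)

0.4800, -0.4857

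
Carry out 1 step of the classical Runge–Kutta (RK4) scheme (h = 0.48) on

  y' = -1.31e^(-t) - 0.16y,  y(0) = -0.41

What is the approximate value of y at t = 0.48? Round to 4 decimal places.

-0.8589

RK4: k1 = f(t_n, y_n); k2 = f(t_n + h/2, y_n + (h/2)·k1); k3 = f(t_n + h/2, y_n + (h/2)·k2); k4 = f(t_n + h, y_n + h·k3); y_{n+1} = y_n + (h/6)·(k1 + 2k2 + 2k3 + k4).
t=0.000000, y=-0.410000:
  k1 = f(0.000000, -0.410000) = -1.244400
  k2 = f(0.240000, -0.708656) = -0.917098
  k3 = f(0.240000, -0.630103) = -0.929666
  k4 = f(0.480000, -0.856240) = -0.673608
  y ← -0.410000 + (0.48/6)·(k1 + 2k2 + 2k3 + k4) = -0.858923
y(0.48) ≈ -0.8589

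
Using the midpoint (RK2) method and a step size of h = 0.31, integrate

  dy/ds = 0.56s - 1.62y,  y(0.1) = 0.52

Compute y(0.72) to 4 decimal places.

0.3075

Midpoint: k1 = f(s_n, y_n); k2 = f(s_n + h/2, y_n + (h/2)·k1); y_{n+1} = y_n + h·k2.
s=0.100000, y=0.520000:
  k1 = f(0.100000, 0.520000) = -0.786400
  k2 = f(0.255000, 0.398108) = -0.502135
  y ← 0.520000 + 0.31·(-0.502135) = 0.364338
s=0.410000, y=0.364338:
  k1 = f(0.410000, 0.364338) = -0.360628
  k2 = f(0.565000, 0.308441) = -0.183274
  y ← 0.364338 + 0.31·(-0.183274) = 0.307523
y(0.72) ≈ 0.3075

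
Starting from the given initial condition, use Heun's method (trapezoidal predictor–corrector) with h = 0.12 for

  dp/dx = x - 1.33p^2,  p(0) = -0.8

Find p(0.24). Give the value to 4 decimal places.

Heun: k1 = f(x_n, p_n); k2 = f(x_n + h, p_n + h·k1); p_{n+1} = p_n + (h/2)·(k1 + k2).
x=0.000000, p=-0.800000:
  k1 = f(0.000000, -0.800000) = -0.851200
  k2 = f(0.120000, -0.902144) = -0.962439
  p ← -0.800000 + (0.12/2)·(-0.851200 + (-0.962439)) = -0.908818
x=0.120000, p=-0.908818:
  k1 = f(0.120000, -0.908818) = -0.978515
  k2 = f(0.240000, -1.026240) = -1.160714
  p ← -0.908818 + (0.12/2)·(-0.978515 + (-1.160714)) = -1.037172
p(0.24) ≈ -1.0372

-1.0372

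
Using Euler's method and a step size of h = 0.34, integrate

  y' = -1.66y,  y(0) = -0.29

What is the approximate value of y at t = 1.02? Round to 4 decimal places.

Euler: y_{n+1} = y_n + h·f(t_n, y_n).
t=0.000000, y=-0.290000: f=0.481400 → y ← -0.290000 + 0.34·0.481400 = -0.126324
t=0.340000, y=-0.126324: f=0.209698 → y ← -0.126324 + 0.34·0.209698 = -0.055027
t=0.680000, y=-0.055027: f=0.091344 → y ← -0.055027 + 0.34·0.091344 = -0.023970
y(1.02) ≈ -0.0240

-0.0240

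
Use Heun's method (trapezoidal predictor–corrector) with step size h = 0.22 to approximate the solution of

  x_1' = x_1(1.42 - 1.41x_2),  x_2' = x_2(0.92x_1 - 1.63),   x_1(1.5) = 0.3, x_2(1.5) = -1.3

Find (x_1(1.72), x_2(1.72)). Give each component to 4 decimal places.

Heun on (x_1,x_2): k1 = f(t_n, state_n); k2 = f(t_n + h, state_n + h·k1); state_{n+1} = state_n + (h/2)·(k1 + k2).
1.500000: (0.300000, -1.300000)
  k1 = (0.975900, 1.760200)
  predictor → (0.514698, -0.912756)
  k2 = (1.393280, 1.055582)
  → (0.560610, -0.990264)
(x_1(1.72), x_2(1.72)) ≈ (0.5606, -0.9903)

0.5606, -0.9903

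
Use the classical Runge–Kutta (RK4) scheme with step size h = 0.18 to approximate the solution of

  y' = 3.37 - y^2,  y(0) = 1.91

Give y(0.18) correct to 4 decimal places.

RK4: k1 = f(x_n, y_n); k2 = f(x_n + h/2, y_n + (h/2)·k1); k3 = f(x_n + h/2, y_n + (h/2)·k2); k4 = f(x_n + h, y_n + h·k3); y_{n+1} = y_n + (h/6)·(k1 + 2k2 + 2k3 + k4).
x=0.000000, y=1.910000:
  k1 = f(0.000000, 1.910000) = -0.278100
  k2 = f(0.090000, 1.884971) = -0.183116
  k3 = f(0.090000, 1.893520) = -0.215416
  k4 = f(0.180000, 1.871225) = -0.131483
  y ← 1.910000 + (0.18/6)·(k1 + 2k2 + 2k3 + k4) = 1.873801
y(0.18) ≈ 1.8738

1.8738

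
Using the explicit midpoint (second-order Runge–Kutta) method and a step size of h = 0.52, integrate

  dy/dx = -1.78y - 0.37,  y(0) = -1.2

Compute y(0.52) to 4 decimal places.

Midpoint: k1 = f(x_n, y_n); k2 = f(x_n + h/2, y_n + (h/2)·k1); y_{n+1} = y_n + h·k2.
x=0.000000, y=-1.200000:
  k1 = f(0.000000, -1.200000) = 1.766000
  k2 = f(0.260000, -0.740840) = 0.948695
  y ← -1.200000 + 0.52·0.948695 = -0.706678
y(0.52) ≈ -0.7067

-0.7067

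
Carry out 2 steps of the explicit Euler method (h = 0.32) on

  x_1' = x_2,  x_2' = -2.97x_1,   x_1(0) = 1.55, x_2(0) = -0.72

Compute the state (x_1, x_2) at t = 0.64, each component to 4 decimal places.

Euler on (x_1,x_2): x_1_{n+1} = x_1_n + h·x_1', x_2_{n+1} = x_2_n + h·x_2'.
0.000000: (1.550000, -0.720000); f=(-0.720000, -4.603500) → (1.319600, -2.193120)
0.320000: (1.319600, -2.193120); f=(-2.193120, -3.919212) → (0.617802, -3.447268)
(x_1(0.64), x_2(0.64)) ≈ (0.6178, -3.4473)

0.6178, -3.4473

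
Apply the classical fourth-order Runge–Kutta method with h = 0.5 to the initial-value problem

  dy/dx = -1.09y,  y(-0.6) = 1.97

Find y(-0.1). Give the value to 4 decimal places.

1.1430

RK4: k1 = f(x_n, y_n); k2 = f(x_n + h/2, y_n + (h/2)·k1); k3 = f(x_n + h/2, y_n + (h/2)·k2); k4 = f(x_n + h, y_n + h·k3); y_{n+1} = y_n + (h/6)·(k1 + 2k2 + 2k3 + k4).
x=-0.600000, y=1.970000:
  k1 = f(-0.600000, 1.970000) = -2.147300
  k2 = f(-0.350000, 1.433175) = -1.562161
  k3 = f(-0.350000, 1.579460) = -1.721611
  k4 = f(-0.100000, 1.109194) = -1.209022
  y ← 1.970000 + (0.5/6)·(k1 + 2k2 + 2k3 + k4) = 1.143011
y(-0.1) ≈ 1.1430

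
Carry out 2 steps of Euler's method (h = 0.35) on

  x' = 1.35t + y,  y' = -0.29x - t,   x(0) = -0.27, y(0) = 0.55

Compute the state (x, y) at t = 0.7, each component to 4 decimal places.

Euler on (x,y): x_{n+1} = x_n + h·x', y_{n+1} = y_n + h·y'.
0.000000: (-0.270000, 0.550000); f=(0.550000, 0.078300) → (-0.077500, 0.577405)
0.350000: (-0.077500, 0.577405); f=(1.049905, -0.327525) → (0.289967, 0.462771)
(x(0.7), y(0.7)) ≈ (0.2900, 0.4628)

0.2900, 0.4628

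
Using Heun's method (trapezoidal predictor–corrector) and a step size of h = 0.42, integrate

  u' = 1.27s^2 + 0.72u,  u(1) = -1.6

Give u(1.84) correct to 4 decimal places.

-0.1113

Heun: k1 = f(s_n, u_n); k2 = f(s_n + h, u_n + h·k1); u_{n+1} = u_n + (h/2)·(k1 + k2).
s=1.000000, u=-1.600000:
  k1 = f(1.000000, -1.600000) = 0.118000
  k2 = f(1.420000, -1.550440) = 1.444511
  u ← -1.600000 + (0.42/2)·(0.118000 + 1.444511) = -1.271873
s=1.420000, u=-1.271873:
  k1 = f(1.420000, -1.271873) = 1.645080
  k2 = f(1.840000, -0.580939) = 3.881436
  u ← -1.271873 + (0.42/2)·(1.645080 + 3.881436) = -0.111304
u(1.84) ≈ -0.1113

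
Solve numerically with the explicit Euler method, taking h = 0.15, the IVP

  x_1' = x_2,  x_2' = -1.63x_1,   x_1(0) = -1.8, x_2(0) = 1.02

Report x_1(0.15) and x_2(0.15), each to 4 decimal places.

Euler on (x_1,x_2): x_1_{n+1} = x_1_n + h·x_1', x_2_{n+1} = x_2_n + h·x_2'.
0.000000: (-1.800000, 1.020000); f=(1.020000, 2.934000) → (-1.647000, 1.460100)
(x_1(0.15), x_2(0.15)) ≈ (-1.6470, 1.4601)

-1.6470, 1.4601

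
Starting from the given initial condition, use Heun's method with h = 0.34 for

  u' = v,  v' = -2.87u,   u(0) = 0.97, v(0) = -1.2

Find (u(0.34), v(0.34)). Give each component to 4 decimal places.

0.4011, -1.9475

Heun on (u,v): k1 = f(s_n, state_n); k2 = f(s_n + h, state_n + h·k1); state_{n+1} = state_n + (h/2)·(k1 + k2).
0.000000: (0.970000, -1.200000)
  k1 = (-1.200000, -2.783900)
  predictor → (0.562000, -2.146526)
  k2 = (-2.146526, -1.612940)
  → (0.401091, -1.947463)
(u(0.34), v(0.34)) ≈ (0.4011, -1.9475)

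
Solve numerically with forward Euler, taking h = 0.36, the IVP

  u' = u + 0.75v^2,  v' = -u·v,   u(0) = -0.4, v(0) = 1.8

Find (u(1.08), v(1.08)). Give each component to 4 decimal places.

Euler on (u,v): u_{n+1} = u_n + h·u', v_{n+1} = v_n + h·v'.
0.000000: (-0.400000, 1.800000); f=(2.030000, 0.720000) → (0.330800, 2.059200)
0.360000: (0.330800, 2.059200); f=(3.511028, -0.681183) → (1.594770, 1.813974)
0.720000: (1.594770, 1.813974); f=(4.062646, -2.892872) → (3.057323, 0.772540)
(u(1.08), v(1.08)) ≈ (3.0573, 0.7725)

3.0573, 0.7725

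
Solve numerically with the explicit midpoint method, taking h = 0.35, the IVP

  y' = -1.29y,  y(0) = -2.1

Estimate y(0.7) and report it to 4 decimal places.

-0.8884

Midpoint: k1 = f(x_n, y_n); k2 = f(x_n + h/2, y_n + (h/2)·k1); y_{n+1} = y_n + h·k2.
x=0.000000, y=-2.100000:
  k1 = f(0.000000, -2.100000) = 2.709000
  k2 = f(0.175000, -1.625925) = 2.097443
  y ← -2.100000 + 0.35·2.097443 = -1.365895
x=0.350000, y=-1.365895:
  k1 = f(0.350000, -1.365895) = 1.762004
  k2 = f(0.525000, -1.057544) = 1.364232
  y ← -1.365895 + 0.35·1.364232 = -0.888414
y(0.7) ≈ -0.8884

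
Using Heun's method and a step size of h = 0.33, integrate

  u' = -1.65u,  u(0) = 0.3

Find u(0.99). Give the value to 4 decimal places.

Heun: k1 = f(s_n, u_n); k2 = f(s_n + h, u_n + h·k1); u_{n+1} = u_n + (h/2)·(k1 + k2).
s=0.000000, u=0.300000:
  k1 = f(0.000000, 0.300000) = -0.495000
  k2 = f(0.330000, 0.136650) = -0.225472
  u ← 0.300000 + (0.33/2)·(-0.495000 + (-0.225472)) = 0.181122
s=0.330000, u=0.181122:
  k1 = f(0.330000, 0.181122) = -0.298851
  k2 = f(0.660000, 0.082501) = -0.136127
  u ← 0.181122 + (0.33/2)·(-0.298851 + (-0.136127)) = 0.109351
s=0.660000, u=0.109351:
  k1 = f(0.660000, 0.109351) = -0.180429
  k2 = f(0.990000, 0.049809) = -0.082185
  u ← 0.109351 + (0.33/2)·(-0.180429 + (-0.082185)) = 0.066019
u(0.99) ≈ 0.0660

0.0660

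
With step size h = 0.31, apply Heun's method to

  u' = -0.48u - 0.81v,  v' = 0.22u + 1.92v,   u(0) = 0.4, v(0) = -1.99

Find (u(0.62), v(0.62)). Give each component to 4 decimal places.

Heun on (u,v): k1 = f(s_n, state_n); k2 = f(s_n + h, state_n + h·k1); state_{n+1} = state_n + (h/2)·(k1 + k2).
0.000000: (0.400000, -1.990000)
  k1 = (1.419900, -3.732800)
  predictor → (0.840169, -3.147168)
  k2 = (2.145925, -5.857725)
  → (0.952703, -3.476531)
0.310000: (0.952703, -3.476531)
  k1 = (2.358693, -6.465346)
  predictor → (1.683898, -5.480789)
  k2 = (3.631168, -10.152657)
  → (1.881131, -6.052322)
(u(0.62), v(0.62)) ≈ (1.8811, -6.0523)

1.8811, -6.0523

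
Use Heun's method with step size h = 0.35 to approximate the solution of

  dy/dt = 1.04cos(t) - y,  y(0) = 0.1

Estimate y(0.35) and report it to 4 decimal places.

Heun: k1 = f(t_n, y_n); k2 = f(t_n + h, y_n + h·k1); y_{n+1} = y_n + (h/2)·(k1 + k2).
t=0.000000, y=0.100000:
  k1 = f(0.000000, 0.100000) = 0.940000
  k2 = f(0.350000, 0.429000) = 0.547948
  y ← 0.100000 + (0.35/2)·(0.940000 + 0.547948) = 0.360391
y(0.35) ≈ 0.3604

0.3604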